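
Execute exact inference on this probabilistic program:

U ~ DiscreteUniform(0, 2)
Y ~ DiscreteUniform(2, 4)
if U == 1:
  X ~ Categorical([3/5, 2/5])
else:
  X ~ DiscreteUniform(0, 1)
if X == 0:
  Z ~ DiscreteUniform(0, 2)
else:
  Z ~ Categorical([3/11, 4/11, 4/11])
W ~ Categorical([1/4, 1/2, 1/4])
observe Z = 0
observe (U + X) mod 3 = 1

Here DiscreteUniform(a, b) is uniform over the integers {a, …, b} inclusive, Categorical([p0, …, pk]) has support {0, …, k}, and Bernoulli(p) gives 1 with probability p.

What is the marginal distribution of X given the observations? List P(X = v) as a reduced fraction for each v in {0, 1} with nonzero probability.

Enumerate traces; 18 have nonzero weight after conditioning:
  (U=0, Y=2, X=1, Z=0, W=0) weight 1/264
  (U=0, Y=2, X=1, Z=0, W=1) weight 1/132
  (U=0, Y=2, X=1, Z=0, W=2) weight 1/264
  (U=0, Y=3, X=1, Z=0, W=0) weight 1/264
  (U=0, Y=3, X=1, Z=0, W=1) weight 1/132
  (U=0, Y=3, X=1, Z=0, W=2) weight 1/264
  (U=0, Y=4, X=1, Z=0, W=0) weight 1/264
  (U=0, Y=4, X=1, Z=0, W=1) weight 1/132
  (U=1, Y=2, X=0, Z=0, W=0) weight 1/180
  … 9 more
Group by X:
  weight(X=0) = 1/15
  weight(X=1) = 1/22
Total weight = 1/15 + 1/22 = 37/330
P(X=0 | obs) = 1/15 / 37/330 = 22/37
P(X=1 | obs) = 1/22 / 37/330 = 15/37

P(X=0) = 22/37, P(X=1) = 15/37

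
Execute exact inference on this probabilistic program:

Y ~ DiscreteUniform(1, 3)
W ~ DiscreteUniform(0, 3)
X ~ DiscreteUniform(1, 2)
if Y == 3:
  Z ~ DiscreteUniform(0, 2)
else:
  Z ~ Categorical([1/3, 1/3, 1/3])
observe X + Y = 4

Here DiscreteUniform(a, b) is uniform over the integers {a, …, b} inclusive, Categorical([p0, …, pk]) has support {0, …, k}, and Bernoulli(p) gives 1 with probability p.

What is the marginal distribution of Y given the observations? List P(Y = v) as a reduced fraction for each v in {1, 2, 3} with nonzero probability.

P(Y=2) = 1/2, P(Y=3) = 1/2

Enumerate traces; 24 have nonzero weight after conditioning:
  (Y=2, W=0, X=2, Z=0) weight 1/72
  (Y=2, W=0, X=2, Z=1) weight 1/72
  (Y=2, W=0, X=2, Z=2) weight 1/72
  (Y=2, W=1, X=2, Z=0) weight 1/72
  (Y=2, W=1, X=2, Z=1) weight 1/72
  (Y=2, W=1, X=2, Z=2) weight 1/72
  (Y=2, W=2, X=2, Z=0) weight 1/72
  (Y=2, W=2, X=2, Z=1) weight 1/72
  (Y=3, W=0, X=1, Z=0) weight 1/72
  … 15 more
Group by Y:
  weight(Y=2) = 1/6
  weight(Y=3) = 1/6
Total weight = 1/6 + 1/6 = 1/3
P(Y=2 | obs) = 1/6 / 1/3 = 1/2
P(Y=3 | obs) = 1/6 / 1/3 = 1/2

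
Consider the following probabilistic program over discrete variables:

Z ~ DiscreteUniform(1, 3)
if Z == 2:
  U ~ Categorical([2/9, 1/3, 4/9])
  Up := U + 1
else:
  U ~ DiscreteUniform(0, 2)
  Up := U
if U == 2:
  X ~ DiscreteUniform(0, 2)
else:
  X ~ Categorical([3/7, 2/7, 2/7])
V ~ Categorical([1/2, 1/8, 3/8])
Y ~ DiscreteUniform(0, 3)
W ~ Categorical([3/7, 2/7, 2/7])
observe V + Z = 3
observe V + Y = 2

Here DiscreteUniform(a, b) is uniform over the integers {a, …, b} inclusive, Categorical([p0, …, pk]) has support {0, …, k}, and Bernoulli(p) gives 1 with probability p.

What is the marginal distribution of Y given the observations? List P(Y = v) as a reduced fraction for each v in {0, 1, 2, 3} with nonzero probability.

P(Y=0) = 3/8, P(Y=1) = 1/8, P(Y=2) = 1/2

Enumerate traces; 81 have nonzero weight after conditioning:
  (Z=1, U=0, X=0, V=2, Y=0, W=0) weight 3/1568
  (Z=1, U=0, X=0, V=2, Y=0, W=1) weight 1/784
  (Z=1, U=0, X=0, V=2, Y=0, W=2) weight 1/784
  (Z=1, U=0, X=1, V=2, Y=0, W=0) weight 1/784
  (Z=1, U=0, X=1, V=2, Y=0, W=1) weight 1/1176
  (Z=1, U=0, X=1, V=2, Y=0, W=2) weight 1/1176
  (Z=1, U=0, X=2, V=2, Y=0, W=0) weight 1/784
  (Z=1, U=0, X=2, V=2, Y=0, W=1) weight 1/1176
  (Z=2, U=0, X=0, V=1, Y=1, W=0) weight 1/2352
  (Z=3, U=0, X=0, V=0, Y=2, W=0) weight 1/392
  … 71 more
Group by Y:
  weight(Y=0) = 1/32
  weight(Y=1) = 1/96
  weight(Y=2) = 1/24
Total weight = 1/32 + 1/96 + 1/24 = 1/12
P(Y=0 | obs) = 1/32 / 1/12 = 3/8
P(Y=1 | obs) = 1/96 / 1/12 = 1/8
P(Y=2 | obs) = 1/24 / 1/12 = 1/2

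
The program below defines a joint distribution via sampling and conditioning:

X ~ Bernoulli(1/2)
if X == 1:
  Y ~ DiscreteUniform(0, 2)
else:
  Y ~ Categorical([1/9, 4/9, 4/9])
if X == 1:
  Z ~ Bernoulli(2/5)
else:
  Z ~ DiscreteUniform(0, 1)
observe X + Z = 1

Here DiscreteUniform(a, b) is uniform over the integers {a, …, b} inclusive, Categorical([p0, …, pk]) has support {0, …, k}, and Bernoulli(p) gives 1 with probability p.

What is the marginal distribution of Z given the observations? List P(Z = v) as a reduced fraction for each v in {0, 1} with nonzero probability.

Enumerate traces; 6 have nonzero weight after conditioning:
  (X=0, Y=0, Z=1) weight 1/36
  (X=0, Y=1, Z=1) weight 1/9
  (X=0, Y=2, Z=1) weight 1/9
  (X=1, Y=0, Z=0) weight 1/10
  (X=1, Y=1, Z=0) weight 1/10
  (X=1, Y=2, Z=0) weight 1/10
Group by Z:
  weight(Z=0) = 3/10
  weight(Z=1) = 1/4
Total weight = 3/10 + 1/4 = 11/20
P(Z=0 | obs) = 3/10 / 11/20 = 6/11
P(Z=1 | obs) = 1/4 / 11/20 = 5/11

P(Z=0) = 6/11, P(Z=1) = 5/11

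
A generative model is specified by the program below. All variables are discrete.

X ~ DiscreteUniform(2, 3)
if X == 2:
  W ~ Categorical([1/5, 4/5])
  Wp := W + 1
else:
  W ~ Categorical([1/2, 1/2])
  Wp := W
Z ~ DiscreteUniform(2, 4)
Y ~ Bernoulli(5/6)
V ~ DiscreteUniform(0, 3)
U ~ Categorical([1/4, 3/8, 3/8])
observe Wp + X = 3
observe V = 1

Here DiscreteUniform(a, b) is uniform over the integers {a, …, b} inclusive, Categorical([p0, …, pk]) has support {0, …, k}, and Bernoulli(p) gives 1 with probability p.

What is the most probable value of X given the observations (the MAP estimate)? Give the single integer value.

argmax_v P(X = v | obs) = 3

Enumerate traces; 36 have nonzero weight after conditioning:
  (X=2, W=0, Z=2, Y=0, V=1, U=0) weight 1/2880
  (X=2, W=0, Z=2, Y=0, V=1, U=1) weight 1/1920
  (X=2, W=0, Z=2, Y=0, V=1, U=2) weight 1/1920
  (X=2, W=0, Z=2, Y=1, V=1, U=0) weight 1/576
  (X=2, W=0, Z=2, Y=1, V=1, U=1) weight 1/384
  (X=2, W=0, Z=2, Y=1, V=1, U=2) weight 1/384
  (X=2, W=0, Z=3, Y=0, V=1, U=0) weight 1/2880
  (X=2, W=0, Z=3, Y=0, V=1, U=1) weight 1/1920
  (X=3, W=0, Z=2, Y=0, V=1, U=0) weight 1/1152
  … 27 more
Group by X:
  weight(X=2) = 1/40
  weight(X=3) = 1/16
Total weight = 1/40 + 1/16 = 7/80
P(X=2 | obs) = 1/40 / 7/80 = 2/7
P(X=3 | obs) = 1/16 / 7/80 = 5/7
argmax = 3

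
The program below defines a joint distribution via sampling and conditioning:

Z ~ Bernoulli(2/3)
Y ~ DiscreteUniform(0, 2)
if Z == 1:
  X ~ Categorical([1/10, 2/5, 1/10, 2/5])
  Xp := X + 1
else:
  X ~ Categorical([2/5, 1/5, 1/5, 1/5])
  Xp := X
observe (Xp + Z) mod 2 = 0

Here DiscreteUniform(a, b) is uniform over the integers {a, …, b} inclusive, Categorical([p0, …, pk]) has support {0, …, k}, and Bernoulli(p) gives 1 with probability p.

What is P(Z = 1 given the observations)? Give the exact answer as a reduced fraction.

Enumerate traces; 12 have nonzero weight after conditioning:
  (Z=0, Y=0, X=0) weight 2/45
  (Z=0, Y=0, X=2) weight 1/45
  (Z=0, Y=1, X=0) weight 2/45
  (Z=0, Y=1, X=2) weight 1/45
  (Z=0, Y=2, X=0) weight 2/45
  (Z=0, Y=2, X=2) weight 1/45
  (Z=1, Y=0, X=0) weight 1/45
  (Z=1, Y=0, X=2) weight 1/45
  … 4 more
Group by Z:
  weight(Z=0) = 1/5
  weight(Z=1) = 2/15
Total weight = 1/5 + 2/15 = 1/3
P(Z=0 | obs) = 1/5 / 1/3 = 3/5
P(Z=1 | obs) = 2/15 / 1/3 = 2/5

P(Z = 1 | obs) = 2/5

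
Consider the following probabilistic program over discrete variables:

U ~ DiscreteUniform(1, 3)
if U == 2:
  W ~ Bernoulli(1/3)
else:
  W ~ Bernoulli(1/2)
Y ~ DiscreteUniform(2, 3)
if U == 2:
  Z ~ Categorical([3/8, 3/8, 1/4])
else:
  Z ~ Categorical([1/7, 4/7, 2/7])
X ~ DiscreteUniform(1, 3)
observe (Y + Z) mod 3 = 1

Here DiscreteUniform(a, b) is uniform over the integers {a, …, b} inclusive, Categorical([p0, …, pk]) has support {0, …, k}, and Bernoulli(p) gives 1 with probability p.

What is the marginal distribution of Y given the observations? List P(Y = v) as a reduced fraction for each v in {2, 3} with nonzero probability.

P(Y=2) = 46/131, P(Y=3) = 85/131

Enumerate traces; 36 have nonzero weight after conditioning:
  (U=1, W=0, Y=2, Z=2, X=1) weight 1/126
  (U=1, W=0, Y=2, Z=2, X=2) weight 1/126
  (U=1, W=0, Y=2, Z=2, X=3) weight 1/126
  (U=1, W=0, Y=3, Z=1, X=1) weight 1/63
  (U=1, W=0, Y=3, Z=1, X=2) weight 1/63
  (U=1, W=0, Y=3, Z=1, X=3) weight 1/63
  (U=1, W=1, Y=2, Z=2, X=1) weight 1/126
  (U=1, W=1, Y=2, Z=2, X=2) weight 1/126
  … 28 more
Group by Y:
  weight(Y=2) = 23/168
  weight(Y=3) = 85/336
Total weight = 23/168 + 85/336 = 131/336
P(Y=2 | obs) = 23/168 / 131/336 = 46/131
P(Y=3 | obs) = 85/336 / 131/336 = 85/131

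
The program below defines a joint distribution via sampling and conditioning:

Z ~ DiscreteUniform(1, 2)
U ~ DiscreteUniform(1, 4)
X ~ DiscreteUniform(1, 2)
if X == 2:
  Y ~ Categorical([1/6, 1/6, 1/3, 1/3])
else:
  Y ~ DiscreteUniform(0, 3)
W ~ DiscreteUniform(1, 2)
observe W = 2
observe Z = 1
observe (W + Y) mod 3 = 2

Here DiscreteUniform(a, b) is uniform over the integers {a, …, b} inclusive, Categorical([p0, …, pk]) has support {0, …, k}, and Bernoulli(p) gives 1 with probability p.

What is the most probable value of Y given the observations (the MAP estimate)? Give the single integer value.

argmax_v P(Y = v | obs) = 3

Enumerate traces; 16 have nonzero weight after conditioning:
  (Z=1, U=1, X=1, Y=0, W=2) weight 1/128
  (Z=1, U=1, X=1, Y=3, W=2) weight 1/128
  (Z=1, U=1, X=2, Y=0, W=2) weight 1/192
  (Z=1, U=1, X=2, Y=3, W=2) weight 1/96
  (Z=1, U=2, X=1, Y=0, W=2) weight 1/128
  (Z=1, U=2, X=1, Y=3, W=2) weight 1/128
  (Z=1, U=2, X=2, Y=0, W=2) weight 1/192
  (Z=1, U=2, X=2, Y=3, W=2) weight 1/96
  … 8 more
Group by Y:
  weight(Y=0) = 5/96
  weight(Y=3) = 7/96
Total weight = 5/96 + 7/96 = 1/8
P(Y=0 | obs) = 5/96 / 1/8 = 5/12
P(Y=3 | obs) = 7/96 / 1/8 = 7/12
argmax = 3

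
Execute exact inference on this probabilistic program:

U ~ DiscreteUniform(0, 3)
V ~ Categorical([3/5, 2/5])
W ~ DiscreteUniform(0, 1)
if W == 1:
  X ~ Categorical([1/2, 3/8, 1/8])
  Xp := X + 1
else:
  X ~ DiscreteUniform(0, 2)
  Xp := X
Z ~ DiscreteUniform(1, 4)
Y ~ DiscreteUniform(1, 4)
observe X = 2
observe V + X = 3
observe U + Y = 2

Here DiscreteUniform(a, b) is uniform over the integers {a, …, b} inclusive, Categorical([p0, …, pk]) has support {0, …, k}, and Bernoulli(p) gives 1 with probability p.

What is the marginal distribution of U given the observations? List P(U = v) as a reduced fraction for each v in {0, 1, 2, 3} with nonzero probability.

P(U=0) = 1/2, P(U=1) = 1/2

Enumerate traces; 16 have nonzero weight after conditioning:
  (U=0, V=1, W=0, X=2, Z=1, Y=2) weight 1/960
  (U=0, V=1, W=0, X=2, Z=2, Y=2) weight 1/960
  (U=0, V=1, W=0, X=2, Z=3, Y=2) weight 1/960
  (U=0, V=1, W=0, X=2, Z=4, Y=2) weight 1/960
  (U=0, V=1, W=1, X=2, Z=1, Y=2) weight 1/2560
  (U=0, V=1, W=1, X=2, Z=2, Y=2) weight 1/2560
  (U=0, V=1, W=1, X=2, Z=3, Y=2) weight 1/2560
  (U=0, V=1, W=1, X=2, Z=4, Y=2) weight 1/2560
  (U=1, V=1, W=0, X=2, Z=1, Y=1) weight 1/960
  … 7 more
Group by U:
  weight(U=0) = 11/1920
  weight(U=1) = 11/1920
Total weight = 11/1920 + 11/1920 = 11/960
P(U=0 | obs) = 11/1920 / 11/960 = 1/2
P(U=1 | obs) = 11/1920 / 11/960 = 1/2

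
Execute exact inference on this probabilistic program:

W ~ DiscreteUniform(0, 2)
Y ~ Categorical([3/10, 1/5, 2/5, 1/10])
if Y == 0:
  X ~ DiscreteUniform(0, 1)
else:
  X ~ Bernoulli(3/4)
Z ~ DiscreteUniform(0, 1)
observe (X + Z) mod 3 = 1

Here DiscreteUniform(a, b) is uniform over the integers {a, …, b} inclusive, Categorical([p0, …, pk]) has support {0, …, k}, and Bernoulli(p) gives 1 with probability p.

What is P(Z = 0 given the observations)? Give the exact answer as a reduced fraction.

Enumerate traces; 24 have nonzero weight after conditioning:
  (W=0, Y=0, X=0, Z=1) weight 1/40
  (W=0, Y=0, X=1, Z=0) weight 1/40
  (W=0, Y=1, X=0, Z=1) weight 1/120
  (W=0, Y=1, X=1, Z=0) weight 1/40
  (W=0, Y=2, X=0, Z=1) weight 1/60
  (W=0, Y=2, X=1, Z=0) weight 1/20
  (W=0, Y=3, X=0, Z=1) weight 1/240
  (W=0, Y=3, X=1, Z=0) weight 1/80
  … 16 more
Group by Z:
  weight(Z=0) = 27/80
  weight(Z=1) = 13/80
Total weight = 27/80 + 13/80 = 1/2
P(Z=0 | obs) = 27/80 / 1/2 = 27/40
P(Z=1 | obs) = 13/80 / 1/2 = 13/40

P(Z = 0 | obs) = 27/40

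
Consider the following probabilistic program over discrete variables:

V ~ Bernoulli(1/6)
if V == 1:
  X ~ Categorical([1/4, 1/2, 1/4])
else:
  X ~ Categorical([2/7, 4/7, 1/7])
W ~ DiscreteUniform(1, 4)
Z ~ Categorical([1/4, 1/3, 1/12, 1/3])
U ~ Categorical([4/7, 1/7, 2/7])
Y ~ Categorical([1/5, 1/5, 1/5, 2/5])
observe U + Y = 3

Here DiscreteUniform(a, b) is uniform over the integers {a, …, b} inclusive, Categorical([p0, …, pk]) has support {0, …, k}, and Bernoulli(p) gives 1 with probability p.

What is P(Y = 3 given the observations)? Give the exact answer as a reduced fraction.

P(Y = 3 | obs) = 8/11

Enumerate traces; 288 have nonzero weight after conditioning:
  (V=0, X=0, W=1, Z=0, U=0, Y=3) weight 1/294
  (V=0, X=0, W=1, Z=0, U=1, Y=2) weight 1/2352
  (V=0, X=0, W=1, Z=0, U=2, Y=1) weight 1/1176
  (V=0, X=0, W=1, Z=1, U=0, Y=3) weight 2/441
  (V=0, X=0, W=1, Z=1, U=1, Y=2) weight 1/1764
  (V=0, X=0, W=1, Z=1, U=2, Y=1) weight 1/882
  (V=0, X=0, W=1, Z=2, U=0, Y=3) weight 1/882
  (V=0, X=0, W=1, Z=2, U=1, Y=2) weight 1/7056
  … 280 more
Group by Y:
  weight(Y=1) = 2/35
  weight(Y=2) = 1/35
  weight(Y=3) = 8/35
Total weight = 2/35 + 1/35 + 8/35 = 11/35
P(Y=1 | obs) = 2/35 / 11/35 = 2/11
P(Y=2 | obs) = 1/35 / 11/35 = 1/11
P(Y=3 | obs) = 8/35 / 11/35 = 8/11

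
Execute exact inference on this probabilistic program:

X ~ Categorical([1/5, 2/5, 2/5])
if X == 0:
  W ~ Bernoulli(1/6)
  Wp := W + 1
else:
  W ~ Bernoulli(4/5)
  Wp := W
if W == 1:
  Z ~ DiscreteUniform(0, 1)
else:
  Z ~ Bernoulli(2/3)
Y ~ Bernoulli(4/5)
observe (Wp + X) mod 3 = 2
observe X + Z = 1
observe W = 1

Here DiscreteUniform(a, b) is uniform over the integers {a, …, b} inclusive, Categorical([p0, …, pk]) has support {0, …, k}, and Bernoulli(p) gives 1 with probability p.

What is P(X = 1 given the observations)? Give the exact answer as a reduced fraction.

P(X = 1 | obs) = 48/53

Enumerate traces; 4 have nonzero weight after conditioning:
  (X=0, W=1, Z=1, Y=0) weight 1/300
  (X=0, W=1, Z=1, Y=1) weight 1/75
  (X=1, W=1, Z=0, Y=0) weight 4/125
  (X=1, W=1, Z=0, Y=1) weight 16/125
Group by X:
  weight(X=0) = 1/60
  weight(X=1) = 4/25
Total weight = 1/60 + 4/25 = 53/300
P(X=0 | obs) = 1/60 / 53/300 = 5/53
P(X=1 | obs) = 4/25 / 53/300 = 48/53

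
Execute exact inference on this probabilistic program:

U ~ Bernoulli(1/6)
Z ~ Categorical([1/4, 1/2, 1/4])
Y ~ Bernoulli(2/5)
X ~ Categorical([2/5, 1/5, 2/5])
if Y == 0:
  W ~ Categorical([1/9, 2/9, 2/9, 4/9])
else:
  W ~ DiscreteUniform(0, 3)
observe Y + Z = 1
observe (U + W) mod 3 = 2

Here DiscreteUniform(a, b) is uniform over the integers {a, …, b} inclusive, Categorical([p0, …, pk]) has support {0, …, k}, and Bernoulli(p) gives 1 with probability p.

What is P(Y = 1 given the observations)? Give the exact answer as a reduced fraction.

P(Y = 1 | obs) = 3/11

Enumerate traces; 12 have nonzero weight after conditioning:
  (U=0, Z=0, Y=1, X=0, W=2) weight 1/120
  (U=0, Z=0, Y=1, X=1, W=2) weight 1/240
  (U=0, Z=0, Y=1, X=2, W=2) weight 1/120
  (U=0, Z=1, Y=0, X=0, W=2) weight 1/45
  (U=0, Z=1, Y=0, X=1, W=2) weight 1/90
  (U=0, Z=1, Y=0, X=2, W=2) weight 1/45
  (U=1, Z=0, Y=1, X=0, W=1) weight 1/600
  (U=1, Z=0, Y=1, X=1, W=1) weight 1/1200
  … 4 more
Group by Y:
  weight(Y=0) = 1/15
  weight(Y=1) = 1/40
Total weight = 1/15 + 1/40 = 11/120
P(Y=0 | obs) = 1/15 / 11/120 = 8/11
P(Y=1 | obs) = 1/40 / 11/120 = 3/11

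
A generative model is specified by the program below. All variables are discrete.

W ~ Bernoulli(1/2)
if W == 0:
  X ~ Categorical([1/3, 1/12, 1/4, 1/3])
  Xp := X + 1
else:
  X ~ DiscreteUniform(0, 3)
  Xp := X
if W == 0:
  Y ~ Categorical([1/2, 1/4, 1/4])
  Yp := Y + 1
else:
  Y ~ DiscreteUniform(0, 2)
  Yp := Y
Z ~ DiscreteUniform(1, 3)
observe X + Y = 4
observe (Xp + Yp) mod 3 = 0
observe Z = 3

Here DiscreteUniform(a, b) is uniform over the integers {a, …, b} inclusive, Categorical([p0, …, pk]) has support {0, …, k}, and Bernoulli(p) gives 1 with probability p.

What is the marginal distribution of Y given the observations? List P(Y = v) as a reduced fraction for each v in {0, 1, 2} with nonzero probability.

P(Y=1) = 4/7, P(Y=2) = 3/7

Enumerate traces; 2 have nonzero weight after conditioning:
  (W=0, X=2, Y=2, Z=3) weight 1/96
  (W=0, X=3, Y=1, Z=3) weight 1/72
Group by Y:
  weight(Y=1) = 1/72
  weight(Y=2) = 1/96
Total weight = 1/72 + 1/96 = 7/288
P(Y=1 | obs) = 1/72 / 7/288 = 4/7
P(Y=2 | obs) = 1/96 / 7/288 = 3/7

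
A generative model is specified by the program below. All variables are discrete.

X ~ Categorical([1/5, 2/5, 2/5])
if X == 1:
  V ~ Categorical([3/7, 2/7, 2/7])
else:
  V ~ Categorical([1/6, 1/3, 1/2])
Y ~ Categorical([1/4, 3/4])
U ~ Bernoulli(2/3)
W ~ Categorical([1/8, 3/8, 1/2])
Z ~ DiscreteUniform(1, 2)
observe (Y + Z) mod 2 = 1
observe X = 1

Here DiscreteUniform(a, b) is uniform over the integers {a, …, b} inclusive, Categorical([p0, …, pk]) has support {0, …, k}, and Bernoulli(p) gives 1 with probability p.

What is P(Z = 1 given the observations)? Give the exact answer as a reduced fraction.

P(Z = 1 | obs) = 1/4

Enumerate traces; 36 have nonzero weight after conditioning:
  (X=1, V=0, Y=0, U=0, W=0, Z=1) weight 1/1120
  (X=1, V=0, Y=0, U=0, W=1, Z=1) weight 3/1120
  (X=1, V=0, Y=0, U=0, W=2, Z=1) weight 1/280
  (X=1, V=0, Y=0, U=1, W=0, Z=1) weight 1/560
  (X=1, V=0, Y=0, U=1, W=1, Z=1) weight 3/560
  (X=1, V=0, Y=0, U=1, W=2, Z=1) weight 1/140
  (X=1, V=0, Y=1, U=0, W=0, Z=2) weight 3/1120
  (X=1, V=0, Y=1, U=0, W=1, Z=2) weight 9/1120
  … 28 more
Group by Z:
  weight(Z=1) = 1/20
  weight(Z=2) = 3/20
Total weight = 1/20 + 3/20 = 1/5
P(Z=1 | obs) = 1/20 / 1/5 = 1/4
P(Z=2 | obs) = 3/20 / 1/5 = 3/4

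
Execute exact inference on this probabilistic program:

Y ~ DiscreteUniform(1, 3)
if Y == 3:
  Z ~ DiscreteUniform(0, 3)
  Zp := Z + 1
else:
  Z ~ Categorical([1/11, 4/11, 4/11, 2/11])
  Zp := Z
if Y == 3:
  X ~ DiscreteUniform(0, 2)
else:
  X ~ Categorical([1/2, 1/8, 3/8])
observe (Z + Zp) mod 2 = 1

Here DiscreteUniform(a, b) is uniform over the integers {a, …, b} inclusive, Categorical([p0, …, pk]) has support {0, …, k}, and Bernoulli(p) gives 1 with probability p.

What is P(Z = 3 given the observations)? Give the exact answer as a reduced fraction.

P(Z = 3 | obs) = 1/4

Enumerate traces; 12 have nonzero weight after conditioning:
  (Y=3, Z=0, X=0) weight 1/36
  (Y=3, Z=0, X=1) weight 1/36
  (Y=3, Z=0, X=2) weight 1/36
  (Y=3, Z=1, X=0) weight 1/36
  (Y=3, Z=1, X=1) weight 1/36
  (Y=3, Z=1, X=2) weight 1/36
  (Y=3, Z=2, X=0) weight 1/36
  (Y=3, Z=2, X=1) weight 1/36
  (Y=3, Z=3, X=0) weight 1/36
  … 3 more
Group by Z:
  weight(Z=0) = 1/12
  weight(Z=1) = 1/12
  weight(Z=2) = 1/12
  weight(Z=3) = 1/12
Total weight = 1/12 + 1/12 + 1/12 + 1/12 = 1/3
P(Z=0 | obs) = 1/12 / 1/3 = 1/4
P(Z=1 | obs) = 1/12 / 1/3 = 1/4
P(Z=2 | obs) = 1/12 / 1/3 = 1/4
P(Z=3 | obs) = 1/12 / 1/3 = 1/4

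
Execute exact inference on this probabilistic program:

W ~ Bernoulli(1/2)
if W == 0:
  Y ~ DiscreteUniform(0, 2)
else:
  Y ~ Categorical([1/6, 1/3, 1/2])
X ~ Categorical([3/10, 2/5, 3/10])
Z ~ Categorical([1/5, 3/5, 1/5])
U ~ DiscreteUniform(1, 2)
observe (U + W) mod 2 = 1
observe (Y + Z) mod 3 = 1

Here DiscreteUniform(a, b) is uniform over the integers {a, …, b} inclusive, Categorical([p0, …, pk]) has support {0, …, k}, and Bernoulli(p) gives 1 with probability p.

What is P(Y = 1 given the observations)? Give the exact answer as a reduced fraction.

Enumerate traces; 18 have nonzero weight after conditioning:
  (W=0, Y=0, X=0, Z=1, U=1) weight 3/200
  (W=0, Y=0, X=1, Z=1, U=1) weight 1/50
  (W=0, Y=0, X=2, Z=1, U=1) weight 3/200
  (W=0, Y=1, X=0, Z=0, U=1) weight 1/200
  (W=0, Y=1, X=1, Z=0, U=1) weight 1/150
  (W=0, Y=1, X=2, Z=0, U=1) weight 1/200
  (W=0, Y=2, X=0, Z=2, U=1) weight 1/200
  (W=0, Y=2, X=1, Z=2, U=1) weight 1/150
  … 10 more
Group by Y:
  weight(Y=0) = 3/40
  weight(Y=1) = 1/30
  weight(Y=2) = 1/24
Total weight = 3/40 + 1/30 + 1/24 = 3/20
P(Y=0 | obs) = 3/40 / 3/20 = 1/2
P(Y=1 | obs) = 1/30 / 3/20 = 2/9
P(Y=2 | obs) = 1/24 / 3/20 = 5/18

P(Y = 1 | obs) = 2/9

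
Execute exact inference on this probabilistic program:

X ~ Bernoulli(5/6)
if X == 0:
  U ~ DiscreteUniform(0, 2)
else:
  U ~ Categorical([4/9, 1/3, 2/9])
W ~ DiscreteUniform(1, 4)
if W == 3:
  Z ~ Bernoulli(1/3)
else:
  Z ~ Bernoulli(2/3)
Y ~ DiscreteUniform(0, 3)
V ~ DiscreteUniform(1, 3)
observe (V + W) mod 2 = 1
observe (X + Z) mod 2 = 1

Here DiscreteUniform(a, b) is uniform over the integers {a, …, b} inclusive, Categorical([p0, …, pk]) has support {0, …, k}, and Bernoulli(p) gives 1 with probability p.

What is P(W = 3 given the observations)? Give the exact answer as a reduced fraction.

P(W = 3 | obs) = 11/46

Enumerate traces; 144 have nonzero weight after conditioning:
  (X=0, U=0, W=1, Z=1, Y=0, V=2) weight 1/1296
  (X=0, U=0, W=1, Z=1, Y=1, V=2) weight 1/1296
  (X=0, U=0, W=1, Z=1, Y=2, V=2) weight 1/1296
  (X=0, U=0, W=1, Z=1, Y=3, V=2) weight 1/1296
  (X=0, U=0, W=2, Z=1, Y=0, V=1) weight 1/1296
  (X=0, U=0, W=2, Z=1, Y=0, V=3) weight 1/1296
  (X=0, U=0, W=2, Z=1, Y=1, V=1) weight 1/1296
  (X=0, U=0, W=2, Z=1, Y=1, V=3) weight 1/1296
  (X=0, U=0, W=3, Z=1, Y=0, V=2) weight 1/2592
  (X=0, U=0, W=4, Z=1, Y=0, V=1) weight 1/1296
  … 134 more
Group by W:
  weight(W=1) = 7/216
  weight(W=2) = 7/108
  weight(W=3) = 11/216
  weight(W=4) = 7/108
Total weight = 7/216 + 7/108 + 11/216 + 7/108 = 23/108
P(W=1 | obs) = 7/216 / 23/108 = 7/46
P(W=2 | obs) = 7/108 / 23/108 = 7/23
P(W=3 | obs) = 11/216 / 23/108 = 11/46
P(W=4 | obs) = 7/108 / 23/108 = 7/23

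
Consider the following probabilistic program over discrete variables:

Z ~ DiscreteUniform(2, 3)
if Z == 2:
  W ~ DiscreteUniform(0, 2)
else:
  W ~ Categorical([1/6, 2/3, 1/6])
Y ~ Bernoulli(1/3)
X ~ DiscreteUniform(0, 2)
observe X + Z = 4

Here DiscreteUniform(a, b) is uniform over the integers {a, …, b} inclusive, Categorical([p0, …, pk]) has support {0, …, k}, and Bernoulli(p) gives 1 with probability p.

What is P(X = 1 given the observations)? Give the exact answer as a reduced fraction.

P(X = 1 | obs) = 1/2

Enumerate traces; 12 have nonzero weight after conditioning:
  (Z=2, W=0, Y=0, X=2) weight 1/27
  (Z=2, W=0, Y=1, X=2) weight 1/54
  (Z=2, W=1, Y=0, X=2) weight 1/27
  (Z=2, W=1, Y=1, X=2) weight 1/54
  (Z=2, W=2, Y=0, X=2) weight 1/27
  (Z=2, W=2, Y=1, X=2) weight 1/54
  (Z=3, W=0, Y=0, X=1) weight 1/54
  (Z=3, W=0, Y=1, X=1) weight 1/108
  … 4 more
Group by X:
  weight(X=1) = 1/6
  weight(X=2) = 1/6
Total weight = 1/6 + 1/6 = 1/3
P(X=1 | obs) = 1/6 / 1/3 = 1/2
P(X=2 | obs) = 1/6 / 1/3 = 1/2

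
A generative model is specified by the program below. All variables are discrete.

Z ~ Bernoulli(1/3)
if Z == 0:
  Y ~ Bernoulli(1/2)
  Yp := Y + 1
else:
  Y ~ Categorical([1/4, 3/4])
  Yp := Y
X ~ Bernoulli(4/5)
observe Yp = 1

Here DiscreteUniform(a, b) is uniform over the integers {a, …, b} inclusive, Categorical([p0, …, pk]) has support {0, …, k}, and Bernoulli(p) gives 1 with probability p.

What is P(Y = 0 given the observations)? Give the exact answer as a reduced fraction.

P(Y = 0 | obs) = 4/7

Enumerate traces; 4 have nonzero weight after conditioning:
  (Z=0, Y=0, X=0) weight 1/15
  (Z=0, Y=0, X=1) weight 4/15
  (Z=1, Y=1, X=0) weight 1/20
  (Z=1, Y=1, X=1) weight 1/5
Group by Y:
  weight(Y=0) = 1/3
  weight(Y=1) = 1/4
Total weight = 1/3 + 1/4 = 7/12
P(Y=0 | obs) = 1/3 / 7/12 = 4/7
P(Y=1 | obs) = 1/4 / 7/12 = 3/7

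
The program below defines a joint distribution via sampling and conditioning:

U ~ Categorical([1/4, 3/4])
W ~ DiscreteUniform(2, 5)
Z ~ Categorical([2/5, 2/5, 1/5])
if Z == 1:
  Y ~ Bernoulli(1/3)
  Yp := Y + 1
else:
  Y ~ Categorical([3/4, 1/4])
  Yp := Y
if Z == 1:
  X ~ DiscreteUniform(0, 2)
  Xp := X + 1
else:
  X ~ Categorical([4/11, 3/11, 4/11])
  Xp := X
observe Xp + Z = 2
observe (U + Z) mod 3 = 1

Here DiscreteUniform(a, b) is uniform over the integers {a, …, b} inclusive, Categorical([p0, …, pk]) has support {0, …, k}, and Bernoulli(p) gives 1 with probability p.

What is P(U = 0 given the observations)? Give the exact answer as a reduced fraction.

Enumerate traces; 16 have nonzero weight after conditioning:
  (U=0, W=2, Z=1, Y=0, X=0) weight 1/180
  (U=0, W=2, Z=1, Y=1, X=0) weight 1/360
  (U=0, W=3, Z=1, Y=0, X=0) weight 1/180
  (U=0, W=3, Z=1, Y=1, X=0) weight 1/360
  (U=0, W=4, Z=1, Y=0, X=0) weight 1/180
  (U=0, W=4, Z=1, Y=1, X=0) weight 1/360
  (U=0, W=5, Z=1, Y=0, X=0) weight 1/180
  (U=0, W=5, Z=1, Y=1, X=0) weight 1/360
  (U=1, W=2, Z=0, Y=0, X=2) weight 9/440
  … 7 more
Group by U:
  weight(U=0) = 1/30
  weight(U=1) = 6/55
Total weight = 1/30 + 6/55 = 47/330
P(U=0 | obs) = 1/30 / 47/330 = 11/47
P(U=1 | obs) = 6/55 / 47/330 = 36/47

P(U = 0 | obs) = 11/47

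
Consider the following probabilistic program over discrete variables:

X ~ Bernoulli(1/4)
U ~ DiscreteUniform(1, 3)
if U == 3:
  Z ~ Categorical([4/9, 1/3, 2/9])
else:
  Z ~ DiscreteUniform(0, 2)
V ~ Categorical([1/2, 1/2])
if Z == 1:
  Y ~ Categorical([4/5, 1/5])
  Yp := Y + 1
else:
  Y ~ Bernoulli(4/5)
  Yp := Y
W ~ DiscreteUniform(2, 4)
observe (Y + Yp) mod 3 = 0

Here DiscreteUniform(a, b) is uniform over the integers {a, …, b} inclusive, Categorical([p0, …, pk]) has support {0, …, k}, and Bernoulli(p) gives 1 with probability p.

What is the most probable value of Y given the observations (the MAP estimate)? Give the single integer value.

Enumerate traces; 108 have nonzero weight after conditioning:
  (X=0, U=1, Z=0, V=0, Y=0, W=2) weight 1/360
  (X=0, U=1, Z=0, V=0, Y=0, W=3) weight 1/360
  (X=0, U=1, Z=0, V=0, Y=0, W=4) weight 1/360
  (X=0, U=1, Z=0, V=1, Y=0, W=2) weight 1/360
  (X=0, U=1, Z=0, V=1, Y=0, W=3) weight 1/360
  (X=0, U=1, Z=0, V=1, Y=0, W=4) weight 1/360
  (X=0, U=1, Z=1, V=0, Y=1, W=2) weight 1/360
  (X=0, U=1, Z=1, V=0, Y=1, W=3) weight 1/360
  … 100 more
Group by Y:
  weight(Y=0) = 2/15
  weight(Y=1) = 1/15
Total weight = 2/15 + 1/15 = 1/5
P(Y=0 | obs) = 2/15 / 1/5 = 2/3
P(Y=1 | obs) = 1/15 / 1/5 = 1/3
argmax = 0

argmax_v P(Y = v | obs) = 0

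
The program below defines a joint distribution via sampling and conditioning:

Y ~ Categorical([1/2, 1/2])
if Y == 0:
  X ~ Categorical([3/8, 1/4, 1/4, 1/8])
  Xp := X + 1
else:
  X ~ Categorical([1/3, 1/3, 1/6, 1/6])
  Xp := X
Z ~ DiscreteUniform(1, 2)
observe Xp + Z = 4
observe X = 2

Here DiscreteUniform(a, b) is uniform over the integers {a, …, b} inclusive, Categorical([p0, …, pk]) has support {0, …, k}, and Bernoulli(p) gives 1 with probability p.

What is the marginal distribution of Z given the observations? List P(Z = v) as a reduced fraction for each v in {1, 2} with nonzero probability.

P(Z=1) = 3/5, P(Z=2) = 2/5

Enumerate traces; 2 have nonzero weight after conditioning:
  (Y=0, X=2, Z=1) weight 1/16
  (Y=1, X=2, Z=2) weight 1/24
Group by Z:
  weight(Z=1) = 1/16
  weight(Z=2) = 1/24
Total weight = 1/16 + 1/24 = 5/48
P(Z=1 | obs) = 1/16 / 5/48 = 3/5
P(Z=2 | obs) = 1/24 / 5/48 = 2/5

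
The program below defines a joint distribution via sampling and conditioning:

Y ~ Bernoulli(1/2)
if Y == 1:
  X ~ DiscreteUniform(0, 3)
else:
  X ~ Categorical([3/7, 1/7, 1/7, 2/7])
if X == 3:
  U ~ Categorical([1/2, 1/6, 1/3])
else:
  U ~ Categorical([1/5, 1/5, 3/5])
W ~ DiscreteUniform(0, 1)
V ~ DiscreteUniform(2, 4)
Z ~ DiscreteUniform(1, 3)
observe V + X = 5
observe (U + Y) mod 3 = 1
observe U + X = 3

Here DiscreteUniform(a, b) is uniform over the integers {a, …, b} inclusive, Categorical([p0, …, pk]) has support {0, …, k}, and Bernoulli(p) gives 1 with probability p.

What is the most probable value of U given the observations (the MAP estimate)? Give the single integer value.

Enumerate traces; 12 have nonzero weight after conditioning:
  (Y=0, X=2, U=1, W=0, V=3, Z=1) weight 1/1260
  (Y=0, X=2, U=1, W=0, V=3, Z=2) weight 1/1260
  (Y=0, X=2, U=1, W=0, V=3, Z=3) weight 1/1260
  (Y=0, X=2, U=1, W=1, V=3, Z=1) weight 1/1260
  (Y=0, X=2, U=1, W=1, V=3, Z=2) weight 1/1260
  (Y=0, X=2, U=1, W=1, V=3, Z=3) weight 1/1260
  (Y=1, X=3, U=0, W=0, V=2, Z=1) weight 1/288
  (Y=1, X=3, U=0, W=0, V=2, Z=2) weight 1/288
  … 4 more
Group by U:
  weight(U=0) = 1/48
  weight(U=1) = 1/210
Total weight = 1/48 + 1/210 = 43/1680
P(U=0 | obs) = 1/48 / 43/1680 = 35/43
P(U=1 | obs) = 1/210 / 43/1680 = 8/43
argmax = 0

argmax_v P(U = v | obs) = 0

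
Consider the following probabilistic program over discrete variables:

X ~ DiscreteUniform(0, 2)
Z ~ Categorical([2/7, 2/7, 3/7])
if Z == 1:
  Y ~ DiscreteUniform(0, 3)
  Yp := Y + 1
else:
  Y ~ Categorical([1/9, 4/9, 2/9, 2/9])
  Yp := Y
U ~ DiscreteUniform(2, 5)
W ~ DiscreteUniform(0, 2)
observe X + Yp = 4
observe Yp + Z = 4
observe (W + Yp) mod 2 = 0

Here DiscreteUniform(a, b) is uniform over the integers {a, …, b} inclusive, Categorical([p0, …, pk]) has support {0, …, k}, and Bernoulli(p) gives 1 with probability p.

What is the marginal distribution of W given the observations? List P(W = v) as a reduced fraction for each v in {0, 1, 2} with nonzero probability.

Enumerate traces; 12 have nonzero weight after conditioning:
  (X=1, Z=1, Y=2, U=2, W=1) weight 1/504
  (X=1, Z=1, Y=2, U=3, W=1) weight 1/504
  (X=1, Z=1, Y=2, U=4, W=1) weight 1/504
  (X=1, Z=1, Y=2, U=5, W=1) weight 1/504
  (X=2, Z=2, Y=2, U=2, W=0) weight 1/378
  (X=2, Z=2, Y=2, U=2, W=2) weight 1/378
  (X=2, Z=2, Y=2, U=3, W=0) weight 1/378
  (X=2, Z=2, Y=2, U=3, W=2) weight 1/378
  … 4 more
Group by W:
  weight(W=0) = 2/189
  weight(W=1) = 1/126
  weight(W=2) = 2/189
Total weight = 2/189 + 1/126 + 2/189 = 11/378
P(W=0 | obs) = 2/189 / 11/378 = 4/11
P(W=1 | obs) = 1/126 / 11/378 = 3/11
P(W=2 | obs) = 2/189 / 11/378 = 4/11

P(W=0) = 4/11, P(W=1) = 3/11, P(W=2) = 4/11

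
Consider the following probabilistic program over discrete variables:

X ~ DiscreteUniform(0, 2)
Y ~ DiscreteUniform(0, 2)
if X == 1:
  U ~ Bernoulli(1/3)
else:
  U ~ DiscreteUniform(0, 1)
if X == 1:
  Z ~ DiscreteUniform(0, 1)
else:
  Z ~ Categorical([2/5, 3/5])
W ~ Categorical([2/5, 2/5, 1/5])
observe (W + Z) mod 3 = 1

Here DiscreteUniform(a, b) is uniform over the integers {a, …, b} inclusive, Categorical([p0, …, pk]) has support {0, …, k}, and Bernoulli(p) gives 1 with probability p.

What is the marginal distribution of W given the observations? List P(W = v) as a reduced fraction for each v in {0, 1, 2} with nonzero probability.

P(W=0) = 17/30, P(W=1) = 13/30

Enumerate traces; 36 have nonzero weight after conditioning:
  (X=0, Y=0, U=0, Z=0, W=1) weight 2/225
  (X=0, Y=0, U=0, Z=1, W=0) weight 1/75
  (X=0, Y=0, U=1, Z=0, W=1) weight 2/225
  (X=0, Y=0, U=1, Z=1, W=0) weight 1/75
  (X=0, Y=1, U=0, Z=0, W=1) weight 2/225
  (X=0, Y=1, U=0, Z=1, W=0) weight 1/75
  (X=0, Y=1, U=1, Z=0, W=1) weight 2/225
  (X=0, Y=1, U=1, Z=1, W=0) weight 1/75
  … 28 more
Group by W:
  weight(W=0) = 17/75
  weight(W=1) = 13/75
Total weight = 17/75 + 13/75 = 2/5
P(W=0 | obs) = 17/75 / 2/5 = 17/30
P(W=1 | obs) = 13/75 / 2/5 = 13/30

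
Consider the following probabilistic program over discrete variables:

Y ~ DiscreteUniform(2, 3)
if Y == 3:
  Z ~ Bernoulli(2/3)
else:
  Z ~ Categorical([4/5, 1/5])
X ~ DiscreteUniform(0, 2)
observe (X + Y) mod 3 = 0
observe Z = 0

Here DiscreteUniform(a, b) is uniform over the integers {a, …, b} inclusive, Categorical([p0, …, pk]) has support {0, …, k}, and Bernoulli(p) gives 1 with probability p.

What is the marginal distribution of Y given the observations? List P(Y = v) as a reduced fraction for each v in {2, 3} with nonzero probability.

P(Y=2) = 12/17, P(Y=3) = 5/17

Enumerate traces; 2 have nonzero weight after conditioning:
  (Y=2, Z=0, X=1) weight 2/15
  (Y=3, Z=0, X=0) weight 1/18
Group by Y:
  weight(Y=2) = 2/15
  weight(Y=3) = 1/18
Total weight = 2/15 + 1/18 = 17/90
P(Y=2 | obs) = 2/15 / 17/90 = 12/17
P(Y=3 | obs) = 1/18 / 17/90 = 5/17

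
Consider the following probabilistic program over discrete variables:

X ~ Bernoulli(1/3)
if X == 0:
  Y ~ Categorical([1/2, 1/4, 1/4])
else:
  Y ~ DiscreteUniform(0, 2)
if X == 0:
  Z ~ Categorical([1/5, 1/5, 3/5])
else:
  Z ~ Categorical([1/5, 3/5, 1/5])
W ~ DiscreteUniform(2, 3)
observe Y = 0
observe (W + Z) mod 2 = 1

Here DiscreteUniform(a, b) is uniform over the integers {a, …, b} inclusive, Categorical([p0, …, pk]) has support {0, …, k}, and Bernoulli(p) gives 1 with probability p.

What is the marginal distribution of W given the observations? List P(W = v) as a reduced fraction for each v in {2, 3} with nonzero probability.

Enumerate traces; 6 have nonzero weight after conditioning:
  (X=0, Y=0, Z=0, W=3) weight 1/30
  (X=0, Y=0, Z=1, W=2) weight 1/30
  (X=0, Y=0, Z=2, W=3) weight 1/10
  (X=1, Y=0, Z=0, W=3) weight 1/90
  (X=1, Y=0, Z=1, W=2) weight 1/30
  (X=1, Y=0, Z=2, W=3) weight 1/90
Group by W:
  weight(W=2) = 1/15
  weight(W=3) = 7/45
Total weight = 1/15 + 7/45 = 2/9
P(W=2 | obs) = 1/15 / 2/9 = 3/10
P(W=3 | obs) = 7/45 / 2/9 = 7/10

P(W=2) = 3/10, P(W=3) = 7/10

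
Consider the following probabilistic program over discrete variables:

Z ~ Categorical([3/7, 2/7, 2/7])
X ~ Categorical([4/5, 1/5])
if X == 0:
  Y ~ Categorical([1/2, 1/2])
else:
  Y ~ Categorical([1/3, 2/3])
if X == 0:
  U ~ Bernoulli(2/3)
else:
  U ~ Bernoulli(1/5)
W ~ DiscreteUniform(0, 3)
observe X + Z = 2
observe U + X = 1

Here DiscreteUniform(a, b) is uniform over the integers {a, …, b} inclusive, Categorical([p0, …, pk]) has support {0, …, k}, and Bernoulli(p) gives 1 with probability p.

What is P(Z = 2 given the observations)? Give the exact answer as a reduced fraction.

Enumerate traces; 16 have nonzero weight after conditioning:
  (Z=1, X=1, Y=0, U=0, W=0) weight 2/525
  (Z=1, X=1, Y=0, U=0, W=1) weight 2/525
  (Z=1, X=1, Y=0, U=0, W=2) weight 2/525
  (Z=1, X=1, Y=0, U=0, W=3) weight 2/525
  (Z=1, X=1, Y=1, U=0, W=0) weight 4/525
  (Z=1, X=1, Y=1, U=0, W=1) weight 4/525
  (Z=1, X=1, Y=1, U=0, W=2) weight 4/525
  (Z=1, X=1, Y=1, U=0, W=3) weight 4/525
  (Z=2, X=0, Y=0, U=1, W=0) weight 2/105
  … 7 more
Group by Z:
  weight(Z=1) = 8/175
  weight(Z=2) = 16/105
Total weight = 8/175 + 16/105 = 104/525
P(Z=1 | obs) = 8/175 / 104/525 = 3/13
P(Z=2 | obs) = 16/105 / 104/525 = 10/13

P(Z = 2 | obs) = 10/13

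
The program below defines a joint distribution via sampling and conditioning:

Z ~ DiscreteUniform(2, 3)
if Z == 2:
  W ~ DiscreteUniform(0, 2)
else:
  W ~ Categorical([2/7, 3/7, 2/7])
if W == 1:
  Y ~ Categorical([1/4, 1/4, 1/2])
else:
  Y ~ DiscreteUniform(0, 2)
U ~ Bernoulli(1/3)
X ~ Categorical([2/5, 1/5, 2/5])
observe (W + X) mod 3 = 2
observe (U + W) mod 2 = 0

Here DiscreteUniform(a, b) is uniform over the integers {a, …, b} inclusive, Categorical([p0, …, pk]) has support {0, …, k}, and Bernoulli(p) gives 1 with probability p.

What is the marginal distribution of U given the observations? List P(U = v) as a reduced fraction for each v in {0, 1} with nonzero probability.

Enumerate traces; 18 have nonzero weight after conditioning:
  (Z=2, W=0, Y=0, U=0, X=2) weight 2/135
  (Z=2, W=0, Y=1, U=0, X=2) weight 2/135
  (Z=2, W=0, Y=2, U=0, X=2) weight 2/135
  (Z=2, W=1, Y=0, U=1, X=1) weight 1/360
  (Z=2, W=1, Y=1, U=1, X=1) weight 1/360
  (Z=2, W=1, Y=2, U=1, X=1) weight 1/180
  (Z=2, W=2, Y=0, U=0, X=0) weight 2/135
  (Z=2, W=2, Y=1, U=0, X=0) weight 2/135
  … 10 more
Group by U:
  weight(U=0) = 52/315
  weight(U=1) = 8/315
Total weight = 52/315 + 8/315 = 4/21
P(U=0 | obs) = 52/315 / 4/21 = 13/15
P(U=1 | obs) = 8/315 / 4/21 = 2/15

P(U=0) = 13/15, P(U=1) = 2/15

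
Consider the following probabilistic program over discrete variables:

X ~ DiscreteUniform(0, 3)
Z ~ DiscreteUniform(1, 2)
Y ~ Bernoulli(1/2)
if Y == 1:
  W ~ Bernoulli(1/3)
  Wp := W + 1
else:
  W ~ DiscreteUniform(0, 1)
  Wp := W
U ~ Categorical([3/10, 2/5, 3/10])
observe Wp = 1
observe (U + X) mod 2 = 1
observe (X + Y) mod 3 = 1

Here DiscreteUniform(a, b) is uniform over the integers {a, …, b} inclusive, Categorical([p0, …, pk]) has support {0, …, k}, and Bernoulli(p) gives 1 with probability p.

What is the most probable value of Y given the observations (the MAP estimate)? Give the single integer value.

argmax_v P(Y = v | obs) = 1

Enumerate traces; 10 have nonzero weight after conditioning:
  (X=0, Z=1, Y=1, W=0, U=1) weight 1/60
  (X=0, Z=2, Y=1, W=0, U=1) weight 1/60
  (X=1, Z=1, Y=0, W=1, U=0) weight 3/320
  (X=1, Z=1, Y=0, W=1, U=2) weight 3/320
  (X=1, Z=2, Y=0, W=1, U=0) weight 3/320
  (X=1, Z=2, Y=0, W=1, U=2) weight 3/320
  (X=3, Z=1, Y=1, W=0, U=0) weight 1/80
  (X=3, Z=1, Y=1, W=0, U=2) weight 1/80
  … 2 more
Group by Y:
  weight(Y=0) = 3/80
  weight(Y=1) = 1/12
Total weight = 3/80 + 1/12 = 29/240
P(Y=0 | obs) = 3/80 / 29/240 = 9/29
P(Y=1 | obs) = 1/12 / 29/240 = 20/29
argmax = 1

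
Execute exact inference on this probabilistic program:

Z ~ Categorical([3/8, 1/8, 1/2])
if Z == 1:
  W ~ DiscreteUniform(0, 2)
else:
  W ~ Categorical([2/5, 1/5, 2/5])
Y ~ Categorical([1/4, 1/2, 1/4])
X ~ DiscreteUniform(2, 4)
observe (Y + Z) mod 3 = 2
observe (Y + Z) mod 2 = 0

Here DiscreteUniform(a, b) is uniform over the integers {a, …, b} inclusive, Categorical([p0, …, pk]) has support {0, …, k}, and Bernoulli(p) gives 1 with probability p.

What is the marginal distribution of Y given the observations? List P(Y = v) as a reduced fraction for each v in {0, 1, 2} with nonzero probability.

Enumerate traces; 27 have nonzero weight after conditioning:
  (Z=0, W=0, Y=2, X=2) weight 1/80
  (Z=0, W=0, Y=2, X=3) weight 1/80
  (Z=0, W=0, Y=2, X=4) weight 1/80
  (Z=0, W=1, Y=2, X=2) weight 1/160
  (Z=0, W=1, Y=2, X=3) weight 1/160
  (Z=0, W=1, Y=2, X=4) weight 1/160
  (Z=0, W=2, Y=2, X=2) weight 1/80
  (Z=0, W=2, Y=2, X=3) weight 1/80
  (Z=1, W=0, Y=1, X=2) weight 1/144
  (Z=2, W=0, Y=0, X=2) weight 1/60
  … 17 more
Group by Y:
  weight(Y=0) = 1/8
  weight(Y=1) = 1/16
  weight(Y=2) = 3/32
Total weight = 1/8 + 1/16 + 3/32 = 9/32
P(Y=0 | obs) = 1/8 / 9/32 = 4/9
P(Y=1 | obs) = 1/16 / 9/32 = 2/9
P(Y=2 | obs) = 3/32 / 9/32 = 1/3

P(Y=0) = 4/9, P(Y=1) = 2/9, P(Y=2) = 1/3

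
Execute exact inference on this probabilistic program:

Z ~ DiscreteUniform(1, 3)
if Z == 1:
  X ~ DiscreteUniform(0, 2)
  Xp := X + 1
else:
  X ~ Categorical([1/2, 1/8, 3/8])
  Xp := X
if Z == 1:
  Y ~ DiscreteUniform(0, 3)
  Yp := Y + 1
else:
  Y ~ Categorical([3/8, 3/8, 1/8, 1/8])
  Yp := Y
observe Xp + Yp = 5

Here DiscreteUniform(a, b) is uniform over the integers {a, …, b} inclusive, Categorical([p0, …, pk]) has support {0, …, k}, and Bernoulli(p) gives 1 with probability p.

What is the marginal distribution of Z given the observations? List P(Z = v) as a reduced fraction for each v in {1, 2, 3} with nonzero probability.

P(Z=1) = 8/11, P(Z=2) = 3/22, P(Z=3) = 3/22

Enumerate traces; 5 have nonzero weight after conditioning:
  (Z=1, X=0, Y=3) weight 1/36
  (Z=1, X=1, Y=2) weight 1/36
  (Z=1, X=2, Y=1) weight 1/36
  (Z=2, X=2, Y=3) weight 1/64
  (Z=3, X=2, Y=3) weight 1/64
Group by Z:
  weight(Z=1) = 1/12
  weight(Z=2) = 1/64
  weight(Z=3) = 1/64
Total weight = 1/12 + 1/64 + 1/64 = 11/96
P(Z=1 | obs) = 1/12 / 11/96 = 8/11
P(Z=2 | obs) = 1/64 / 11/96 = 3/22
P(Z=3 | obs) = 1/64 / 11/96 = 3/22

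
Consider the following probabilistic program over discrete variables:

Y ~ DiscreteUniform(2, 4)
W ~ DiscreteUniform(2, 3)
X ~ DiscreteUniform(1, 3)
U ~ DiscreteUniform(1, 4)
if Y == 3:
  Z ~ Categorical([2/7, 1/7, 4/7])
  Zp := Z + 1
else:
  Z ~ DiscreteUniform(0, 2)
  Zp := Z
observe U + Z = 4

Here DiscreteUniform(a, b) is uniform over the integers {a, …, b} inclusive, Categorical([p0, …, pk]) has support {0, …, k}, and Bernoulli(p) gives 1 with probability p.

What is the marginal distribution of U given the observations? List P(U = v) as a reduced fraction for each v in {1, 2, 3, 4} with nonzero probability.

Enumerate traces; 54 have nonzero weight after conditioning:
  (Y=2, W=2, X=1, U=2, Z=2) weight 1/216
  (Y=2, W=2, X=1, U=3, Z=1) weight 1/216
  (Y=2, W=2, X=1, U=4, Z=0) weight 1/216
  (Y=2, W=2, X=2, U=2, Z=2) weight 1/216
  (Y=2, W=2, X=2, U=3, Z=1) weight 1/216
  (Y=2, W=2, X=2, U=4, Z=0) weight 1/216
  (Y=2, W=2, X=3, U=2, Z=2) weight 1/216
  (Y=2, W=2, X=3, U=3, Z=1) weight 1/216
  … 46 more
Group by U:
  weight(U=2) = 13/126
  weight(U=3) = 17/252
  weight(U=4) = 5/63
Total weight = 13/126 + 17/252 + 5/63 = 1/4
P(U=2 | obs) = 13/126 / 1/4 = 26/63
P(U=3 | obs) = 17/252 / 1/4 = 17/63
P(U=4 | obs) = 5/63 / 1/4 = 20/63

P(U=2) = 26/63, P(U=3) = 17/63, P(U=4) = 20/63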